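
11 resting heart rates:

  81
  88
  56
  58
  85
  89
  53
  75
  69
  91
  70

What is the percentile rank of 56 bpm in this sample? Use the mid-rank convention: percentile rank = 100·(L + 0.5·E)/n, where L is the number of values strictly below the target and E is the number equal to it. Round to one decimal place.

Sorted: 53, 56, 58, 69, 70, 75, 81, 85, 88, 89, 91.
Count below 56: L = 1; count equal: E = 1; n = 11.
Percentile rank = 100·(1 + 0.5·1)/11 = 100·1.5/11 = 13.64.

13.6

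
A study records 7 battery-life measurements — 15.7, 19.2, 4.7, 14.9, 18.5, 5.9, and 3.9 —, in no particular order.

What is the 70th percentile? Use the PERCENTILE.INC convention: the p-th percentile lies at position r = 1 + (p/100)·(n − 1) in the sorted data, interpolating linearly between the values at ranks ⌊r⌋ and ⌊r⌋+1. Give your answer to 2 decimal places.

Sorted: 3.9, 4.7, 5.9, 14.9, 15.7, 18.5, 19.2.
n = 7.
r = 1 + (70/100)·(7 − 1) = 1 + 4.2 = 5.2.
Rank 5 is 15.7 and rank 6 is 18.5.
Interpolate: 15.7 + 0.2·(18.5 − 15.7) = 15.7 + 0.2·2.8 = 16.26.

16.26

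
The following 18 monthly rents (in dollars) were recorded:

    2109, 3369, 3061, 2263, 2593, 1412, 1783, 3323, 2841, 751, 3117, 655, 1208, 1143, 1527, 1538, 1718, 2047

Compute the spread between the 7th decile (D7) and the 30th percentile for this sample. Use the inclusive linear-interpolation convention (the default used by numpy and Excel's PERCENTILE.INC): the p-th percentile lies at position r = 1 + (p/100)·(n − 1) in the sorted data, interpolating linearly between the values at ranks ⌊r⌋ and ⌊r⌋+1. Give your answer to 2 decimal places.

Sorted: 655, 751, 1143, 1208, 1412, 1527, 1538, 1718, 1783, 2047, 2109, 2263, 2593, 2841, 3061, 3117, 3323, 3369.
n = 18.
P30: r = 6.1; ranks 6–7 are 1527, 1538; interpolating gives 1528.1.
P70: r = 12.9; ranks 12–13 are 2263, 2593; interpolating gives 2560.
Difference: 2560 − 1528.1 = 1031.9.

1031.90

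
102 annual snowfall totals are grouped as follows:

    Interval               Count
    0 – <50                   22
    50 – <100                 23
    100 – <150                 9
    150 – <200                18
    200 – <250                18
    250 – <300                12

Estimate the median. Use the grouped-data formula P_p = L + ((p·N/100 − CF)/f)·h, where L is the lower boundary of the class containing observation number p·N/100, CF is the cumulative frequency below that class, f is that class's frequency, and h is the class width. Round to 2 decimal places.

N = 102; target position k = 50/100 · 102 = 51.
Cumulative frequencies: 22, 45, 54, 72, 90, 102.
Observation 51 falls in the class 100 – <150.
L = 100, CF = 45, f = 9, h = 50.
P50 = 100 + ((51 − 45)/9)·50 = 100 + 33.3333 = 133.333.

133.33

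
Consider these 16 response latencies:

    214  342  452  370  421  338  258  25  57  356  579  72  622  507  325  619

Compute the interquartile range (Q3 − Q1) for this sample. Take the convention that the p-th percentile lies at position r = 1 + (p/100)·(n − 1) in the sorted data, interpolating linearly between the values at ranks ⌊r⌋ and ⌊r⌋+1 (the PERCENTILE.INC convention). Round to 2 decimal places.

218.75

Sorted: 25, 57, 72, 214, 258, 325, 338, 342, 356, 370, 421, 452, 507, 579, 619, 622.
n = 16.
P25: r = 4.75; ranks 4–5 are 214, 258; interpolating gives 247.
P75: r = 12.25; ranks 12–13 are 452, 507; interpolating gives 465.75.
Difference: 465.75 − 247 = 218.75.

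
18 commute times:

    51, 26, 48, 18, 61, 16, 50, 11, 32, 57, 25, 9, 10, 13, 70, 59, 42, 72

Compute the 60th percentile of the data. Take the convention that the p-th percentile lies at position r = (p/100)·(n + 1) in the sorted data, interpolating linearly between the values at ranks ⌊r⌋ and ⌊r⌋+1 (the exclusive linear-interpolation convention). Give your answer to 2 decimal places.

Sorted: 9, 10, 11, 13, 16, 18, 25, 26, 32, 42, 48, 50, 51, 57, 59, 61, 70, 72.
n = 18.
r = (60/100)·(18 + 1) = 11.4.
Rank 11 is 48 and rank 12 is 50.
Interpolate: 48 + 0.4·(50 − 48) = 48 + 0.4·2 = 48.8.

48.80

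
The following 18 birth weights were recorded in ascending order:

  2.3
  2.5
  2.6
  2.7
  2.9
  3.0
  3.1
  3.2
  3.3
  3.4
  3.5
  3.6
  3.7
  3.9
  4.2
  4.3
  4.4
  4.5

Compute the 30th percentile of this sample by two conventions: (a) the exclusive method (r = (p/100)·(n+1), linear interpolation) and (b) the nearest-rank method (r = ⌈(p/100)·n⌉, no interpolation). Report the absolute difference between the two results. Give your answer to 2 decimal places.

n = 18.
(a) r = 5.7; between ranks 5 (2.9) and 6 (3.0): 2.97.
(b) the nearest-rank method: rank 6 → 3.
|2.97 − 3| = 0.03.

0.03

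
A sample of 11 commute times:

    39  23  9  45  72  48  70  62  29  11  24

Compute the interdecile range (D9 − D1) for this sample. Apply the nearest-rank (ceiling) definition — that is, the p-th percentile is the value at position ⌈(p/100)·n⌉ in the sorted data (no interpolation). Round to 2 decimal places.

Sorted: 9, 11, 23, 24, 29, 39, 45, 48, 62, 70, 72.
n = 11.
P10: rank ⌈10/100·11⌉ = 2 → 11.
P90: rank ⌈90/100·11⌉ = 10 → 70.
Difference: 70 − 11 = 59.

59.00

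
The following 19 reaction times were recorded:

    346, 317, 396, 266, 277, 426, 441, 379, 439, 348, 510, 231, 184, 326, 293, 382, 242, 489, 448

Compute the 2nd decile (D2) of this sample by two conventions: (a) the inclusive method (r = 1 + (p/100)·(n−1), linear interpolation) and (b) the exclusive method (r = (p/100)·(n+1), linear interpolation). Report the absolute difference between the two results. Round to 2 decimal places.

6.60

Sorted: 184, 231, 242, 266, 277, 293, 317, 326, 346, 348, 379, 382, 396, 426, 439, 441, 448, 489, 510.
n = 19.
(a) r = 4.6; between ranks 4 (266) and 5 (277): 272.6.
(b) r = 4 → value at rank 4 = 266.
|272.6 − 266| = 6.6.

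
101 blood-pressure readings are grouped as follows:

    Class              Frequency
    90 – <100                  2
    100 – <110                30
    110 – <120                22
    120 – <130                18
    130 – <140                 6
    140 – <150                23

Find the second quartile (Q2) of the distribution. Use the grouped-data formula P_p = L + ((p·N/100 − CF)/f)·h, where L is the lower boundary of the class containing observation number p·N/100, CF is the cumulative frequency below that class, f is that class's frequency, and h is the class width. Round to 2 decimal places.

118.41

N = 101; target position k = 50/100 · 101 = 50.5.
Cumulative frequencies: 2, 32, 54, 72, 78, 101.
Observation 50.5 falls in the class 110 – <120.
L = 110, CF = 32, f = 22, h = 10.
P50 = 110 + ((50.5 − 32)/22)·10 = 110 + 8.40909 = 118.409.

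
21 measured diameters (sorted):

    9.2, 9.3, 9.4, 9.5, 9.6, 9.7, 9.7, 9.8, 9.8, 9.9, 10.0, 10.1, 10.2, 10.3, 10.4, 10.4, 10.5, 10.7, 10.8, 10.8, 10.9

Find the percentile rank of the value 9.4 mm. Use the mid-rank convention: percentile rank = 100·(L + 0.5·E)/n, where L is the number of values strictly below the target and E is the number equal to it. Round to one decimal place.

11.9

Count below 9.4: L = 2; count equal: E = 1; n = 21.
Percentile rank = 100·(2 + 0.5·1)/21 = 100·2.5/21 = 11.9.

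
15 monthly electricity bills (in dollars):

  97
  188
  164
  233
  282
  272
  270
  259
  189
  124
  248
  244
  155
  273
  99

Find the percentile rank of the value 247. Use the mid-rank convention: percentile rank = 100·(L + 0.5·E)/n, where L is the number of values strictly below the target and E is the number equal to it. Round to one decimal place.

Sorted: 97, 99, 124, 155, 164, 188, 189, 233, 244, 248, 259, 270, 272, 273, 282.
Count below 247: L = 9; count equal: E = 0; n = 15.
Percentile rank = 100·(9 + 0.5·0)/15 = 100·9/15 = 60.

60.0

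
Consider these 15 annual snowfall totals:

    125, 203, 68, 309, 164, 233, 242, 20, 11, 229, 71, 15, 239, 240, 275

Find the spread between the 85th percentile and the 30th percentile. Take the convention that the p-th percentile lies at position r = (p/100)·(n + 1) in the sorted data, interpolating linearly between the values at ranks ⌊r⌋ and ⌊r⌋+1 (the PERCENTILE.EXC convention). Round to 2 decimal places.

Sorted: 11, 15, 20, 68, 71, 125, 164, 203, 229, 233, 239, 240, 242, 275, 309.
n = 15.
P30: r = 4.8; ranks 4–5 are 68, 71; interpolating gives 70.4.
P85: r = 13.6; ranks 13–14 are 242, 275; interpolating gives 261.8.
Difference: 261.8 − 70.4 = 191.4.

191.40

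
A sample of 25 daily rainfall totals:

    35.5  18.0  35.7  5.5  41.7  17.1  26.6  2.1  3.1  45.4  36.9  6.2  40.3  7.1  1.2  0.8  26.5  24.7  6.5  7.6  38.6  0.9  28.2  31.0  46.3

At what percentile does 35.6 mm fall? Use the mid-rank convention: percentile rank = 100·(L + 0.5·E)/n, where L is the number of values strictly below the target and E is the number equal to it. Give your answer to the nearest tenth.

Sorted: 0.8, 0.9, 1.2, 2.1, 3.1, 5.5, 6.2, 6.5, 7.1, 7.6, 17.1, 18.0, 24.7, 26.5, 26.6, 28.2, 31.0, 35.5, 35.7, 36.9, 38.6, 40.3, 41.7, 45.4, 46.3.
Count below 35.6: L = 18; count equal: E = 0; n = 25.
Percentile rank = 100·(18 + 0.5·0)/25 = 100·18/25 = 72.

72.0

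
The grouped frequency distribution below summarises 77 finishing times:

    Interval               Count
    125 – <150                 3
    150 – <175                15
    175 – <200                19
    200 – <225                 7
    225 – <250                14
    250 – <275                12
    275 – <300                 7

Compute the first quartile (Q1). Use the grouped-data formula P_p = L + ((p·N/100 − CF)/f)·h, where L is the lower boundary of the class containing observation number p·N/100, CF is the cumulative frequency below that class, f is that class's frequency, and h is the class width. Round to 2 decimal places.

176.64

N = 77; target position k = 25/100 · 77 = 19.25.
Cumulative frequencies: 3, 18, 37, 44, 58, 70, 77.
Observation 19.25 falls in the class 175 – <200.
L = 175, CF = 18, f = 19, h = 25.
P25 = 175 + ((19.25 − 18)/19)·25 = 175 + 1.64474 = 176.645.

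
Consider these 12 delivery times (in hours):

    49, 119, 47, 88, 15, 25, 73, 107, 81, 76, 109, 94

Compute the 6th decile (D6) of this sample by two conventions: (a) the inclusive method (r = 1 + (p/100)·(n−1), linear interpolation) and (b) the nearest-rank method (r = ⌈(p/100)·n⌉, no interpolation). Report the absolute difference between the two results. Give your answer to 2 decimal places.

2.80

Sorted: 15, 25, 47, 49, 73, 76, 81, 88, 94, 107, 109, 119.
n = 12.
(a) r = 7.6; between ranks 7 (81) and 8 (88): 85.2.
(b) the nearest-rank method: rank 8 → 88.
|85.2 − 88| = 2.8.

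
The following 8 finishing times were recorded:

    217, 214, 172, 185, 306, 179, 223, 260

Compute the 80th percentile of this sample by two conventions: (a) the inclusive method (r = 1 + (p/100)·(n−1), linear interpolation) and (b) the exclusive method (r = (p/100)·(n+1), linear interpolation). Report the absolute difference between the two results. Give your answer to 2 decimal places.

Sorted: 172, 179, 185, 214, 217, 223, 260, 306.
n = 8.
(a) r = 6.6; between ranks 6 (223) and 7 (260): 245.2.
(b) r = 7.2; between ranks 7 (260) and 8 (306): 269.2.
|245.2 − 269.2| = 24.

24.00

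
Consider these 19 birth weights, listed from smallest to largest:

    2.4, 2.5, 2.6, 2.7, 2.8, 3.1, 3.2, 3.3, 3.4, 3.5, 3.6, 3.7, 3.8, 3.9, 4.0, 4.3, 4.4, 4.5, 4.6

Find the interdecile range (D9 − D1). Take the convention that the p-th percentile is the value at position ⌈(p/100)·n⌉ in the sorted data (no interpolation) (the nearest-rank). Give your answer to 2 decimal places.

2.00

n = 19.
P10: rank ⌈10/100·19⌉ = 2 → 2.5.
P90: rank ⌈90/100·19⌉ = 18 → 4.5.
Difference: 4.5 − 2.5 = 2.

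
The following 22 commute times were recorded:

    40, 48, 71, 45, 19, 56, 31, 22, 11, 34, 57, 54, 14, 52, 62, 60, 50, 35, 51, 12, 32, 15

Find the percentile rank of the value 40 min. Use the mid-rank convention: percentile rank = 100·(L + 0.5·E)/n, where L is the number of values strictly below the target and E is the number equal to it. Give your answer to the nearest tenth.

Sorted: 11, 12, 14, 15, 19, 22, 31, 32, 34, 35, 40, 45, 48, 50, 51, 52, 54, 56, 57, 60, 62, 71.
Count below 40: L = 10; count equal: E = 1; n = 22.
Percentile rank = 100·(10 + 0.5·1)/22 = 100·10.5/22 = 47.73.

47.7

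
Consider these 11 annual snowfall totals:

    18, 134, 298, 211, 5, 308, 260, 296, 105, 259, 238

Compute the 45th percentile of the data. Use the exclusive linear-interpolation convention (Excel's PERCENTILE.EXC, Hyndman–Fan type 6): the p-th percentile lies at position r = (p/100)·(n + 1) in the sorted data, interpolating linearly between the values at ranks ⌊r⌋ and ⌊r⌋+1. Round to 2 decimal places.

221.80

Sorted: 5, 18, 105, 134, 211, 238, 259, 260, 296, 298, 308.
n = 11.
r = (45/100)·(11 + 1) = 5.4.
Rank 5 is 211 and rank 6 is 238.
Interpolate: 211 + 0.4·(238 − 211) = 211 + 0.4·27 = 221.8.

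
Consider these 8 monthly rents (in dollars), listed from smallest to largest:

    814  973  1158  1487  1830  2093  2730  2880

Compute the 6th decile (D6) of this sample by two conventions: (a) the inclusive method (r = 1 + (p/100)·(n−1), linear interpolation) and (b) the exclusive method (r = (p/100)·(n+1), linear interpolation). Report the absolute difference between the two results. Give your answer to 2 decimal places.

52.60

n = 8.
(a) r = 5.2; between ranks 5 (1830) and 6 (2093): 1882.6.
(b) r = 5.4; between ranks 5 (1830) and 6 (2093): 1935.2.
|1882.6 − 1935.2| = 52.6.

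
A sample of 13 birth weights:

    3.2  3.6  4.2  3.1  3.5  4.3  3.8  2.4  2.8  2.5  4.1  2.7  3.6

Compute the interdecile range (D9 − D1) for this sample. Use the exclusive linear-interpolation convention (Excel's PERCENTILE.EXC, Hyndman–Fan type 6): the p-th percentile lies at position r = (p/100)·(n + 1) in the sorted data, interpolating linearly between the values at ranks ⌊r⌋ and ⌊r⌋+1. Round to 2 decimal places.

Sorted: 2.4, 2.5, 2.7, 2.8, 3.1, 3.2, 3.5, 3.6, 3.6, 3.8, 4.1, 4.2, 4.3.
n = 13.
P10: r = 1.4; ranks 1–2 are 2.4, 2.5; interpolating gives 2.44.
P90: r = 12.6; ranks 12–13 are 4.2, 4.3; interpolating gives 4.26.
Difference: 4.26 − 2.44 = 1.82.

1.82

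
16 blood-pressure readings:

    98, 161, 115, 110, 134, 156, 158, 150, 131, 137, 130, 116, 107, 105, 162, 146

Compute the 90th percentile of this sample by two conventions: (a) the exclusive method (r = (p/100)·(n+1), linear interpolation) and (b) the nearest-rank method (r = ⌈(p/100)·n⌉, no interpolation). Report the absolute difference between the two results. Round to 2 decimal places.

Sorted: 98, 105, 107, 110, 115, 116, 130, 131, 134, 137, 146, 150, 156, 158, 161, 162.
n = 16.
(a) r = 15.3; between ranks 15 (161) and 16 (162): 161.3.
(b) the nearest-rank method: rank 15 → 161.
|161.3 − 161| = 0.3.

0.30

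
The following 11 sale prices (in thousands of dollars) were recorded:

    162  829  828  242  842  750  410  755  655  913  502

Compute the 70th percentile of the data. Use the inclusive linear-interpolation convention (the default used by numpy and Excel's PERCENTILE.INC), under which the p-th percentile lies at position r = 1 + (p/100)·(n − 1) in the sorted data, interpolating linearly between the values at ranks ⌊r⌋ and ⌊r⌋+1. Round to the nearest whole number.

Sorted: 162, 242, 410, 502, 655, 750, 755, 828, 829, 842, 913.
n = 11.
r = 1 + (70/100)·(11 − 1) = 1 + 7 = 8.
r is an integer, so P70 is the value at rank 8: 828.

828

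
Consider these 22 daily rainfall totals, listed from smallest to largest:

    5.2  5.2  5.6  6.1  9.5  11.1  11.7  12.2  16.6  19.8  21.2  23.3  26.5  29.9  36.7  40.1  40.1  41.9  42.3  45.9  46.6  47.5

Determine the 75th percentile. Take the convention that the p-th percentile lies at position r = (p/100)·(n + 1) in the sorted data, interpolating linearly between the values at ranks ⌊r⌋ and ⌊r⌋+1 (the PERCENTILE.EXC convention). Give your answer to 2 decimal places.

40.55

n = 22.
r = (75/100)·(22 + 1) = 17.25.
Rank 17 is 40.1 and rank 18 is 41.9.
Interpolate: 40.1 + 0.25·(41.9 − 40.1) = 40.1 + 0.25·1.8 = 40.55.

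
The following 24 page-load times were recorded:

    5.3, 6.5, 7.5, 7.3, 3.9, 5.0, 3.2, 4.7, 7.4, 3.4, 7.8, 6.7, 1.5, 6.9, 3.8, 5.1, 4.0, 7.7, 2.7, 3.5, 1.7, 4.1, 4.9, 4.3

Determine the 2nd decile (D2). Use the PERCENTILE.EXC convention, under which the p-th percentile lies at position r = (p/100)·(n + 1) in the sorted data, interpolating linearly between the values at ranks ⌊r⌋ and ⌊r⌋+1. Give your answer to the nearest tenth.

3.4

Sorted: 1.5, 1.7, 2.7, 3.2, 3.4, 3.5, 3.8, 3.9, 4.0, 4.1, 4.3, 4.7, 4.9, 5.0, 5.1, 5.3, 6.5, 6.7, 6.9, 7.3, 7.4, 7.5, 7.7, 7.8.
n = 24.
r = (20/100)·(24 + 1) = 5.
r is an integer, so P20 is the value at rank 5: 3.4.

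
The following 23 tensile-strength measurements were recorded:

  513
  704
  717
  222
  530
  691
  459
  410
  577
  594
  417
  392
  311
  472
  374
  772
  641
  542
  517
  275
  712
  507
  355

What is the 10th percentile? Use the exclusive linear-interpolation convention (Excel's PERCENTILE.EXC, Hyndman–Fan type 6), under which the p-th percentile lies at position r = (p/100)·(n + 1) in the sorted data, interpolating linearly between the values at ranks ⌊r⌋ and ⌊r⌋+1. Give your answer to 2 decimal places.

289.40

Sorted: 222, 275, 311, 355, 374, 392, 410, 417, 459, 472, 507, 513, 517, 530, 542, 577, 594, 641, 691, 704, 712, 717, 772.
n = 23.
r = (10/100)·(23 + 1) = 2.4.
Rank 2 is 275 and rank 3 is 311.
Interpolate: 275 + 0.4·(311 − 275) = 275 + 0.4·36 = 289.4.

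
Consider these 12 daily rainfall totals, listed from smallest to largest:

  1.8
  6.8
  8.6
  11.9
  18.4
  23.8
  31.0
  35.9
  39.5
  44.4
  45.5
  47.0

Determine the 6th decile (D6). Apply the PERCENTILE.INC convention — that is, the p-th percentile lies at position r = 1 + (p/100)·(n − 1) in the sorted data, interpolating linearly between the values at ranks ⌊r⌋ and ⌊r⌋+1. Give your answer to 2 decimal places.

n = 12.
r = 1 + (60/100)·(12 − 1) = 1 + 6.6 = 7.6.
Rank 7 is 31.0 and rank 8 is 35.9.
Interpolate: 31.0 + 0.6·(35.9 − 31.0) = 31.0 + 0.6·4.9 = 33.94.

33.94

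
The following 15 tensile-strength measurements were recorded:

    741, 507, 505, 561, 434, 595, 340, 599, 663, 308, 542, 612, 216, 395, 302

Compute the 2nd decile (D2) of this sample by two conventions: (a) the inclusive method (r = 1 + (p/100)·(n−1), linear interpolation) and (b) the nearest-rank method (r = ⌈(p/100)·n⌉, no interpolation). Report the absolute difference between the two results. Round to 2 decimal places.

Sorted: 216, 302, 308, 340, 395, 434, 505, 507, 542, 561, 595, 599, 612, 663, 741.
n = 15.
(a) r = 3.8; between ranks 3 (308) and 4 (340): 333.6.
(b) the nearest-rank method: rank 3 → 308.
|333.6 − 308| = 25.6.

25.60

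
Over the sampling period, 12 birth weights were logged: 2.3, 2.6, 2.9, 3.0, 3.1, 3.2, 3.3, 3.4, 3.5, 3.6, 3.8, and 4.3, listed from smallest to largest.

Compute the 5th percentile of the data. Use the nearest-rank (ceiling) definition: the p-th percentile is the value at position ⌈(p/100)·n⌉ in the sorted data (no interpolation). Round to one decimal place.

n = 12.
Position = ⌈5/100 · 12⌉ = ⌈0.6⌉ = 1.
The value at rank 1 is 2.3.

2.3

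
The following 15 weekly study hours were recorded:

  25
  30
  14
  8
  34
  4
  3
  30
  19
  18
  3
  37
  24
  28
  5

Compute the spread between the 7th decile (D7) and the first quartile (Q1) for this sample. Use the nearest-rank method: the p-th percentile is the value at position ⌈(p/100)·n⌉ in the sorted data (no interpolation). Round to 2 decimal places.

Sorted: 3, 3, 4, 5, 8, 14, 18, 19, 24, 25, 28, 30, 30, 34, 37.
n = 15.
P25: rank ⌈25/100·15⌉ = 4 → 5.
P70: rank ⌈70/100·15⌉ = 11 → 28.
Difference: 28 − 5 = 23.

23.00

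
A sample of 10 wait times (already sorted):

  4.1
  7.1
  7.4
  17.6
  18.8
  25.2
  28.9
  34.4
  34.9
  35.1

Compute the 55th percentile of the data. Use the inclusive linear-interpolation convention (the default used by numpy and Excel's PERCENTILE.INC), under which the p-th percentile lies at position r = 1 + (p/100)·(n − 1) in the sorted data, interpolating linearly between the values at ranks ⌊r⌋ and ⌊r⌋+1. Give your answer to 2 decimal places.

n = 10.
r = 1 + (55/100)·(10 − 1) = 1 + 4.95 = 5.95.
Rank 5 is 18.8 and rank 6 is 25.2.
Interpolate: 18.8 + 0.95·(25.2 − 18.8) = 18.8 + 0.95·6.4 = 24.88.

24.88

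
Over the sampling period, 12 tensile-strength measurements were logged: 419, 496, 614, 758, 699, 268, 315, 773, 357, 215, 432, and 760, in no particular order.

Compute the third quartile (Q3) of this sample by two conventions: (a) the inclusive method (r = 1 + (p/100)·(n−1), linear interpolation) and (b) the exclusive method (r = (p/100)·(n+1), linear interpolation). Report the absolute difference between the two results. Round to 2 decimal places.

29.50

Sorted: 215, 268, 315, 357, 419, 432, 496, 614, 699, 758, 760, 773.
n = 12.
(a) r = 9.25; between ranks 9 (699) and 10 (758): 713.75.
(b) r = 9.75; between ranks 9 (699) and 10 (758): 743.25.
|713.75 − 743.25| = 29.5.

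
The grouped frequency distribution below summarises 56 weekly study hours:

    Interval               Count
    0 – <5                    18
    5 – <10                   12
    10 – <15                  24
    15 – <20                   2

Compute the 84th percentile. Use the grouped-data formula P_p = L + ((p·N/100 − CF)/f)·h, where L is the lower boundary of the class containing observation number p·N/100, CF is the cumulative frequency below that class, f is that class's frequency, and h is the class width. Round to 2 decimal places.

13.55

N = 56; target position k = 84/100 · 56 = 47.04.
Cumulative frequencies: 18, 30, 54, 56.
Observation 47.04 falls in the class 10 – <15.
L = 10, CF = 30, f = 24, h = 5.
P84 = 10 + ((47.04 − 30)/24)·5 = 10 + 3.55 = 13.55.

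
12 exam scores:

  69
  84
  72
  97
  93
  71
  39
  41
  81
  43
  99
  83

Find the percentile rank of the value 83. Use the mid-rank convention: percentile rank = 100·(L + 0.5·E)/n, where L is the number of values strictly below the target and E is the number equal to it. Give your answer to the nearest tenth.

62.5

Sorted: 39, 41, 43, 69, 71, 72, 81, 83, 84, 93, 97, 99.
Count below 83: L = 7; count equal: E = 1; n = 12.
Percentile rank = 100·(7 + 0.5·1)/12 = 100·7.5/12 = 62.5.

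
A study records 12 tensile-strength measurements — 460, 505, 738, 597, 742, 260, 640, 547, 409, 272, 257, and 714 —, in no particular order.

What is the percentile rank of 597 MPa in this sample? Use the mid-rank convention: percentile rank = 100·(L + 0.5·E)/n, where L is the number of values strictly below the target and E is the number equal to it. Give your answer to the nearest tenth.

Sorted: 257, 260, 272, 409, 460, 505, 547, 597, 640, 714, 738, 742.
Count below 597: L = 7; count equal: E = 1; n = 12.
Percentile rank = 100·(7 + 0.5·1)/12 = 100·7.5/12 = 62.5.

62.5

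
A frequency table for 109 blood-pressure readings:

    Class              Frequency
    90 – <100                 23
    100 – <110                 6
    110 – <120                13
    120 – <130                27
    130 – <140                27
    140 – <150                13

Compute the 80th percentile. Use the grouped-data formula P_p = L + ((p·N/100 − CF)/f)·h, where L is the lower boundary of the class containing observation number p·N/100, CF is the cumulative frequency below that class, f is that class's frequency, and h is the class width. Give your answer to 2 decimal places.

N = 109; target position k = 80/100 · 109 = 87.2.
Cumulative frequencies: 23, 29, 42, 69, 96, 109.
Observation 87.2 falls in the class 130 – <140.
L = 130, CF = 69, f = 27, h = 10.
P80 = 130 + ((87.2 − 69)/27)·10 = 130 + 6.74074 = 136.741.

136.74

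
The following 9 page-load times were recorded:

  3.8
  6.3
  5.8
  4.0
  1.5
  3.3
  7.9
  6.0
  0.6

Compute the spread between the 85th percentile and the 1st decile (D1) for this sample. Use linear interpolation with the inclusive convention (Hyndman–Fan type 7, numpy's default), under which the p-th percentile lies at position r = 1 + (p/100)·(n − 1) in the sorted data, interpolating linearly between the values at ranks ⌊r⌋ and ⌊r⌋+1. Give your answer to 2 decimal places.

Sorted: 0.6, 1.5, 3.3, 3.8, 4.0, 5.8, 6.0, 6.3, 7.9.
n = 9.
P10: r = 1.8; ranks 1–2 are 0.6, 1.5; interpolating gives 1.32.
P85: r = 7.8; ranks 7–8 are 6.0, 6.3; interpolating gives 6.24.
Difference: 6.24 − 1.32 = 4.92.

4.92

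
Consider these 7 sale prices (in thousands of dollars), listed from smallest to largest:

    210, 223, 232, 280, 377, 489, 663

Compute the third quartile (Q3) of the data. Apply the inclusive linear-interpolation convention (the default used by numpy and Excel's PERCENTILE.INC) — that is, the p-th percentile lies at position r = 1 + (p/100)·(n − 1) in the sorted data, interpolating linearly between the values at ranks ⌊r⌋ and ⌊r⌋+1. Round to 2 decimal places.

n = 7.
r = 1 + (75/100)·(7 − 1) = 1 + 4.5 = 5.5.
Rank 5 is 377 and rank 6 is 489.
Interpolate: 377 + 0.5·(489 − 377) = 377 + 0.5·112 = 433.

433.00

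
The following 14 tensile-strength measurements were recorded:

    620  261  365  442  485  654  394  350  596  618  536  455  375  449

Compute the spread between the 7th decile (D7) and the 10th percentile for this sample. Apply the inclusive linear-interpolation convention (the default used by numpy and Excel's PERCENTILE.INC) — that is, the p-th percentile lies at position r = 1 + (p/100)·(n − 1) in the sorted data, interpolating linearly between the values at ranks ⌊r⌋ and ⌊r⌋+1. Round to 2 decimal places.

187.50

Sorted: 261, 350, 365, 375, 394, 442, 449, 455, 485, 536, 596, 618, 620, 654.
n = 14.
P10: r = 2.3; ranks 2–3 are 350, 365; interpolating gives 354.5.
P70: r = 10.1; ranks 10–11 are 536, 596; interpolating gives 542.
Difference: 542 − 354.5 = 187.5.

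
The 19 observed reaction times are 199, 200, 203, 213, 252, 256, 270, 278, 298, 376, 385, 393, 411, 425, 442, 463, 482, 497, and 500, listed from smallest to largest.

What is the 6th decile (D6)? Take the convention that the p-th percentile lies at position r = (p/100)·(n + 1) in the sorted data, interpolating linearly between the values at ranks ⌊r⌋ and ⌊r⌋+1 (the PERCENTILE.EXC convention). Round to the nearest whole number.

393

n = 19.
r = (60/100)·(19 + 1) = 12.
r is an integer, so P60 is the value at rank 12: 393.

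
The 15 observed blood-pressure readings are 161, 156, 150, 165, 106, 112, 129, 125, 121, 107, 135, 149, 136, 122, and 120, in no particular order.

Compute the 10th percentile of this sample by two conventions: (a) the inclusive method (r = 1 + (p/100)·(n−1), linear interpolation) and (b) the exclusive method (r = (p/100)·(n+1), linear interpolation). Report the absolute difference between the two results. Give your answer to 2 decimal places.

Sorted: 106, 107, 112, 120, 121, 122, 125, 129, 135, 136, 149, 150, 156, 161, 165.
n = 15.
(a) r = 2.4; between ranks 2 (107) and 3 (112): 109.
(b) r = 1.6; between ranks 1 (106) and 2 (107): 106.6.
|109 − 106.6| = 2.4.

2.40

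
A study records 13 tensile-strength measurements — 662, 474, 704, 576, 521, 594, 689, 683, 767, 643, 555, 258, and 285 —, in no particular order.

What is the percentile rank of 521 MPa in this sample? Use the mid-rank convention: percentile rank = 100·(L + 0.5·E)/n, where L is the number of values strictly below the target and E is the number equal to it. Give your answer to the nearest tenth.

26.9

Sorted: 258, 285, 474, 521, 555, 576, 594, 643, 662, 683, 689, 704, 767.
Count below 521: L = 3; count equal: E = 1; n = 13.
Percentile rank = 100·(3 + 0.5·1)/13 = 100·3.5/13 = 26.92.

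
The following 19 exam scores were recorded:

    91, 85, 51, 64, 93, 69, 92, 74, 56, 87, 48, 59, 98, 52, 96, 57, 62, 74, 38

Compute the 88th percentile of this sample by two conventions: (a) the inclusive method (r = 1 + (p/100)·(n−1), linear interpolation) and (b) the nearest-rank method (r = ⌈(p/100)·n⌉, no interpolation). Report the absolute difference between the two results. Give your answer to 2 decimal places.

Sorted: 38, 48, 51, 52, 56, 57, 59, 62, 64, 69, 74, 74, 85, 87, 91, 92, 93, 96, 98.
n = 19.
(a) r = 16.84; between ranks 16 (92) and 17 (93): 92.84.
(b) the nearest-rank method: rank 17 → 93.
|92.84 − 93| = 0.16.

0.16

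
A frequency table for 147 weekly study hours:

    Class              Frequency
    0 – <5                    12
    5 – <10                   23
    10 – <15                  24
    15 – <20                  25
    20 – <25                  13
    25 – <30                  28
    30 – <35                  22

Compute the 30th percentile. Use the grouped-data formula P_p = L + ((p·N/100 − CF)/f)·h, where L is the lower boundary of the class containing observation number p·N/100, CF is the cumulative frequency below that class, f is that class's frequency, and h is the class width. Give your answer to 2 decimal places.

11.90

N = 147; target position k = 30/100 · 147 = 44.1.
Cumulative frequencies: 12, 35, 59, 84, 97, 125, 147.
Observation 44.1 falls in the class 10 – <15.
L = 10, CF = 35, f = 24, h = 5.
P30 = 10 + ((44.1 − 35)/24)·5 = 10 + 1.89583 = 11.8958.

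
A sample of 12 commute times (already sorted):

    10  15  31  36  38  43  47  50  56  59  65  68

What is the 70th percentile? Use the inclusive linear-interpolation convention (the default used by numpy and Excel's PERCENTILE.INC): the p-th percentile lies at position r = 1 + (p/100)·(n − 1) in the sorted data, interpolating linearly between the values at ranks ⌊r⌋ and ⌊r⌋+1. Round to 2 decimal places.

n = 12.
r = 1 + (70/100)·(12 − 1) = 1 + 7.7 = 8.7.
Rank 8 is 50 and rank 9 is 56.
Interpolate: 50 + 0.7·(56 − 50) = 50 + 0.7·6 = 54.2.

54.20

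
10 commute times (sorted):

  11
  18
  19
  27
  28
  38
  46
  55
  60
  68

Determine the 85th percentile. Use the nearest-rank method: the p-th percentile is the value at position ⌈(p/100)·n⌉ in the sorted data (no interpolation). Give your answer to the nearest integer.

60

n = 10.
Position = ⌈85/100 · 10⌉ = ⌈8.5⌉ = 9.
The value at rank 9 is 60.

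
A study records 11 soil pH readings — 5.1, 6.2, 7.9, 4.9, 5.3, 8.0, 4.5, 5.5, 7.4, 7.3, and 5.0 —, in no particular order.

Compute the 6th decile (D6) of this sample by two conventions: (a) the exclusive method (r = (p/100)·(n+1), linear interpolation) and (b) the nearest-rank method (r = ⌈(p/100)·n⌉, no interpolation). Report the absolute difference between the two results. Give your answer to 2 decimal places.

Sorted: 4.5, 4.9, 5.0, 5.1, 5.3, 5.5, 6.2, 7.3, 7.4, 7.9, 8.0.
n = 11.
(a) r = 7.2; between ranks 7 (6.2) and 8 (7.3): 6.42.
(b) the nearest-rank method: rank 7 → 6.2.
|6.42 − 6.2| = 0.22.

0.22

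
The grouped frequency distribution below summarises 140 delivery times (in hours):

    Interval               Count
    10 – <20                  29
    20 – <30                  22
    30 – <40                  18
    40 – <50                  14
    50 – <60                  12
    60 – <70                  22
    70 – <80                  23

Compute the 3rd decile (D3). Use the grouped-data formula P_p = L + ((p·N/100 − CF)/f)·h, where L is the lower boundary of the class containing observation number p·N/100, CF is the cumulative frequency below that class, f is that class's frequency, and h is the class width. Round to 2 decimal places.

N = 140; target position k = 30/100 · 140 = 42.
Cumulative frequencies: 29, 51, 69, 83, 95, 117, 140.
Observation 42 falls in the class 20 – <30.
L = 20, CF = 29, f = 22, h = 10.
P30 = 20 + ((42 − 29)/22)·10 = 20 + 5.90909 = 25.9091.

25.91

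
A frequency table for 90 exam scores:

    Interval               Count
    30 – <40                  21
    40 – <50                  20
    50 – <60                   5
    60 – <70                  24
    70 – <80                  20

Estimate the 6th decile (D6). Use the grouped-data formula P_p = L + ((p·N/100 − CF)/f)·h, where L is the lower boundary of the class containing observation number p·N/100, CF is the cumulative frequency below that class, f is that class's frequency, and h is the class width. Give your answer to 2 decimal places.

N = 90; target position k = 60/100 · 90 = 54.
Cumulative frequencies: 21, 41, 46, 70, 90.
Observation 54 falls in the class 60 – <70.
L = 60, CF = 46, f = 24, h = 10.
P60 = 60 + ((54 − 46)/24)·10 = 60 + 3.33333 = 63.3333.

63.33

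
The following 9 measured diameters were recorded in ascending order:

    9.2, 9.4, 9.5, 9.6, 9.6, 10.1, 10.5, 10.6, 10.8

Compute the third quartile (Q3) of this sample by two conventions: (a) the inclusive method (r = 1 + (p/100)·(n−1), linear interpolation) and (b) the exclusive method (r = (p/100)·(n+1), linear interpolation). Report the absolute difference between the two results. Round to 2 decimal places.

0.05

n = 9.
(a) r = 7 → value at rank 7 = 10.5.
(b) r = 7.5; between ranks 7 (10.5) and 8 (10.6): 10.55.
|10.5 − 10.55| = 0.05.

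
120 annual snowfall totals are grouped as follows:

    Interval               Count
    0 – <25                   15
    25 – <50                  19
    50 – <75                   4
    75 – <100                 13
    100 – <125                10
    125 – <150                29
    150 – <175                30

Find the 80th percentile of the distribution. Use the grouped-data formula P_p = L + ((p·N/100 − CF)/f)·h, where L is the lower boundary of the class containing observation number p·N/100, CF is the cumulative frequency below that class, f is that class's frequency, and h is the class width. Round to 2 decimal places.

155.00

N = 120; target position k = 80/100 · 120 = 96.
Cumulative frequencies: 15, 34, 38, 51, 61, 90, 120.
Observation 96 falls in the class 150 – <175.
L = 150, CF = 90, f = 30, h = 25.
P80 = 150 + ((96 − 90)/30)·25 = 150 + 5 = 155.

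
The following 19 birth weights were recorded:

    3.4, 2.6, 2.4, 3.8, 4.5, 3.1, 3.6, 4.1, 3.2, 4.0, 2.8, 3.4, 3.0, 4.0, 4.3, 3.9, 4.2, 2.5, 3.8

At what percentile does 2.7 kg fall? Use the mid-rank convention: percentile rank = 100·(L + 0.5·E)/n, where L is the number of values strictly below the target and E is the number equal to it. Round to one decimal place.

15.8

Sorted: 2.4, 2.5, 2.6, 2.8, 3.0, 3.1, 3.2, 3.4, 3.4, 3.6, 3.8, 3.8, 3.9, 4.0, 4.0, 4.1, 4.2, 4.3, 4.5.
Count below 2.7: L = 3; count equal: E = 0; n = 19.
Percentile rank = 100·(3 + 0.5·0)/19 = 100·3/19 = 15.79.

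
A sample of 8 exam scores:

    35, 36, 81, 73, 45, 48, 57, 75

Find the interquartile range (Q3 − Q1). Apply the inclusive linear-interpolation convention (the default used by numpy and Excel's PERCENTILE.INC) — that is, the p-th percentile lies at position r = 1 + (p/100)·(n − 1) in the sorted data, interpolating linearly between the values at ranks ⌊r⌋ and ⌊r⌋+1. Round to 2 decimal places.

Sorted: 35, 36, 45, 48, 57, 73, 75, 81.
n = 8.
P25: r = 2.75; ranks 2–3 are 36, 45; interpolating gives 42.75.
P75: r = 6.25; ranks 6–7 are 73, 75; interpolating gives 73.5.
Difference: 73.5 − 42.75 = 30.75.

30.75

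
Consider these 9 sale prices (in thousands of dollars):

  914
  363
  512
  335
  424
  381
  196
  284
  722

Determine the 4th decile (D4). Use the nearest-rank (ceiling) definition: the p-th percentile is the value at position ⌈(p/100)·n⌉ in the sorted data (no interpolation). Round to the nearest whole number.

Sorted: 196, 284, 335, 363, 381, 424, 512, 722, 914.
n = 9.
Position = ⌈40/100 · 9⌉ = ⌈3.6⌉ = 4.
The value at rank 4 is 363.

363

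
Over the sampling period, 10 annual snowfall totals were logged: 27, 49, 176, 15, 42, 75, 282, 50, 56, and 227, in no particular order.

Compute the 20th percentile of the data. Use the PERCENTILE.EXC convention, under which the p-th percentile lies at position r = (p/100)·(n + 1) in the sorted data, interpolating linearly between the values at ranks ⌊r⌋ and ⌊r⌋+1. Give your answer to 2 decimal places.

Sorted: 15, 27, 42, 49, 50, 56, 75, 176, 227, 282.
n = 10.
r = (20/100)·(10 + 1) = 2.2.
Rank 2 is 27 and rank 3 is 42.
Interpolate: 27 + 0.2·(42 − 27) = 27 + 0.2·15 = 30.

30.00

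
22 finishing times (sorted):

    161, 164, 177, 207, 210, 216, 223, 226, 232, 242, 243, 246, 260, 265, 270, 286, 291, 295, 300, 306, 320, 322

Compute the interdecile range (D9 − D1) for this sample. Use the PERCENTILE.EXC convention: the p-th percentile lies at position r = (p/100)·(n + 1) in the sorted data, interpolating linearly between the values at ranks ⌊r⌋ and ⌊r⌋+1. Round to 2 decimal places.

n = 22.
P10: r = 2.3; ranks 2–3 are 164, 177; interpolating gives 167.9.
P90: r = 20.7; ranks 20–21 are 306, 320; interpolating gives 315.8.
Difference: 315.8 − 167.9 = 147.9.

147.90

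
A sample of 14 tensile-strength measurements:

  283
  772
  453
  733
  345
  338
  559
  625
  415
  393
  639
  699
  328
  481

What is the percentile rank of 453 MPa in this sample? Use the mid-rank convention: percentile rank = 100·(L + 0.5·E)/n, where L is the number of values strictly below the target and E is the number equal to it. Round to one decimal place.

46.4

Sorted: 283, 328, 338, 345, 393, 415, 453, 481, 559, 625, 639, 699, 733, 772.
Count below 453: L = 6; count equal: E = 1; n = 14.
Percentile rank = 100·(6 + 0.5·1)/14 = 100·6.5/14 = 46.43.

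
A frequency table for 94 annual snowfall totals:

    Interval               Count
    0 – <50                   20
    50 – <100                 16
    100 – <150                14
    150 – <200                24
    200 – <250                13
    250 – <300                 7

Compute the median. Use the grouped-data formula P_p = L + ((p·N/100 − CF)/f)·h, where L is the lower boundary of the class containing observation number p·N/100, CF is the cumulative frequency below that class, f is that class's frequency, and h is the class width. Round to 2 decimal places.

139.29

N = 94; target position k = 50/100 · 94 = 47.
Cumulative frequencies: 20, 36, 50, 74, 87, 94.
Observation 47 falls in the class 100 – <150.
L = 100, CF = 36, f = 14, h = 50.
P50 = 100 + ((47 − 36)/14)·50 = 100 + 39.2857 = 139.286.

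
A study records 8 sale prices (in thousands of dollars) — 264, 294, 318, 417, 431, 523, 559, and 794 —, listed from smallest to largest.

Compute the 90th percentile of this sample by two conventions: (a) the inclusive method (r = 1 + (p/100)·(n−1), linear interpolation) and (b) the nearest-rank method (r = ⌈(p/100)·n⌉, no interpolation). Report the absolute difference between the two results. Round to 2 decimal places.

n = 8.
(a) r = 7.3; between ranks 7 (559) and 8 (794): 629.5.
(b) the nearest-rank method: rank 8 → 794.
|629.5 − 794| = 164.5.

164.50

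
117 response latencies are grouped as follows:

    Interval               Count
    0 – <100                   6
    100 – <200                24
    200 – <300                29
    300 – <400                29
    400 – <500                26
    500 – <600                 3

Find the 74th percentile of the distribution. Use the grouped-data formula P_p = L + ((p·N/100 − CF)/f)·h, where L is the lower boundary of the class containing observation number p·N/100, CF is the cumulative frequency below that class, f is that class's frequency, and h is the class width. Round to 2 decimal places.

395.10

N = 117; target position k = 74/100 · 117 = 86.58.
Cumulative frequencies: 6, 30, 59, 88, 114, 117.
Observation 86.58 falls in the class 300 – <400.
L = 300, CF = 59, f = 29, h = 100.
P74 = 300 + ((86.58 − 59)/29)·100 = 300 + 95.1034 = 395.103.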